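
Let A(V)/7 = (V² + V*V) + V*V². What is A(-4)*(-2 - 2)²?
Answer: -3584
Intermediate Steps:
A(V) = 7*V³ + 14*V² (A(V) = 7*((V² + V*V) + V*V²) = 7*((V² + V²) + V³) = 7*(2*V² + V³) = 7*(V³ + 2*V²) = 7*V³ + 14*V²)
A(-4)*(-2 - 2)² = (7*(-4)²*(2 - 4))*(-2 - 2)² = (7*16*(-2))*(-4)² = -224*16 = -3584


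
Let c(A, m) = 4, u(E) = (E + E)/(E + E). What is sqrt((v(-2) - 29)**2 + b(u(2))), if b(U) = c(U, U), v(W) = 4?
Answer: sqrt(629) ≈ 25.080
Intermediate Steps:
u(E) = 1 (u(E) = (2*E)/((2*E)) = (2*E)*(1/(2*E)) = 1)
b(U) = 4
sqrt((v(-2) - 29)**2 + b(u(2))) = sqrt((4 - 29)**2 + 4) = sqrt((-25)**2 + 4) = sqrt(625 + 4) = sqrt(629)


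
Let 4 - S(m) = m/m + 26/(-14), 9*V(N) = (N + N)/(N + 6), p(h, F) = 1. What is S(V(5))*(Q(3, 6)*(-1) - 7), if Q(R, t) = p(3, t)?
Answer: -272/7 ≈ -38.857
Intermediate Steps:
Q(R, t) = 1
V(N) = 2*N/(9*(6 + N)) (V(N) = ((N + N)/(N + 6))/9 = ((2*N)/(6 + N))/9 = (2*N/(6 + N))/9 = 2*N/(9*(6 + N)))
S(m) = 34/7 (S(m) = 4 - (m/m + 26/(-14)) = 4 - (1 + 26*(-1/14)) = 4 - (1 - 13/7) = 4 - 1*(-6/7) = 4 + 6/7 = 34/7)
S(V(5))*(Q(3, 6)*(-1) - 7) = 34*(1*(-1) - 7)/7 = 34*(-1 - 7)/7 = (34/7)*(-8) = -272/7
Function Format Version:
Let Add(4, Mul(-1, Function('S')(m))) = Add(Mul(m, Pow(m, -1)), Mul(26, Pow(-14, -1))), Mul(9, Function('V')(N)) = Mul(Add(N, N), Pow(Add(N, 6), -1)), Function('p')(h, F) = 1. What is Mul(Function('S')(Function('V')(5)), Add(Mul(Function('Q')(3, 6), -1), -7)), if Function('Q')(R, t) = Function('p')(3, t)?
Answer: Rational(-272, 7) ≈ -38.857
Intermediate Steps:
Function('Q')(R, t) = 1
Function('V')(N) = Mul(Rational(2, 9), N, Pow(Add(6, N), -1)) (Function('V')(N) = Mul(Rational(1, 9), Mul(Add(N, N), Pow(Add(N, 6), -1))) = Mul(Rational(1, 9), Mul(Mul(2, N), Pow(Add(6, N), -1))) = Mul(Rational(1, 9), Mul(2, N, Pow(Add(6, N), -1))) = Mul(Rational(2, 9), N, Pow(Add(6, N), -1)))
Function('S')(m) = Rational(34, 7) (Function('S')(m) = Add(4, Mul(-1, Add(Mul(m, Pow(m, -1)), Mul(26, Pow(-14, -1))))) = Add(4, Mul(-1, Add(1, Mul(26, Rational(-1, 14))))) = Add(4, Mul(-1, Add(1, Rational(-13, 7)))) = Add(4, Mul(-1, Rational(-6, 7))) = Add(4, Rational(6, 7)) = Rational(34, 7))
Mul(Function('S')(Function('V')(5)), Add(Mul(Function('Q')(3, 6), -1), -7)) = Mul(Rational(34, 7), Add(Mul(1, -1), -7)) = Mul(Rational(34, 7), Add(-1, -7)) = Mul(Rational(34, 7), -8) = Rational(-272, 7)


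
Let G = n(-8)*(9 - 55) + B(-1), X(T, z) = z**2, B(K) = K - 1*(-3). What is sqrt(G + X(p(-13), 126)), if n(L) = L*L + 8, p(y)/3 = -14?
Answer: sqrt(12566) ≈ 112.10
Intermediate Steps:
B(K) = 3 + K (B(K) = K + 3 = 3 + K)
p(y) = -42 (p(y) = 3*(-14) = -42)
n(L) = 8 + L**2 (n(L) = L**2 + 8 = 8 + L**2)
G = -3310 (G = (8 + (-8)**2)*(9 - 55) + (3 - 1) = (8 + 64)*(-46) + 2 = 72*(-46) + 2 = -3312 + 2 = -3310)
sqrt(G + X(p(-13), 126)) = sqrt(-3310 + 126**2) = sqrt(-3310 + 15876) = sqrt(12566)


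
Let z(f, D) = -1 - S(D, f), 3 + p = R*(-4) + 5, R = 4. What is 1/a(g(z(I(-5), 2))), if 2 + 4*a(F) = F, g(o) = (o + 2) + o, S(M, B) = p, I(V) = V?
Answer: 2/13 ≈ 0.15385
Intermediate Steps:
p = -14 (p = -3 + (4*(-4) + 5) = -3 + (-16 + 5) = -3 - 11 = -14)
S(M, B) = -14
z(f, D) = 13 (z(f, D) = -1 - 1*(-14) = -1 + 14 = 13)
g(o) = 2 + 2*o (g(o) = (2 + o) + o = 2 + 2*o)
a(F) = -½ + F/4
1/a(g(z(I(-5), 2))) = 1/(-½ + (2 + 2*13)/4) = 1/(-½ + (2 + 26)/4) = 1/(-½ + (¼)*28) = 1/(-½ + 7) = 1/(13/2) = 2/13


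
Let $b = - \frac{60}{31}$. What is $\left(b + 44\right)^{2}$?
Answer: $\frac{1700416}{961} \approx 1769.4$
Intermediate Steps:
$b = - \frac{60}{31}$ ($b = \left(-60\right) \frac{1}{31} = - \frac{60}{31} \approx -1.9355$)
$\left(b + 44\right)^{2} = \left(- \frac{60}{31} + 44\right)^{2} = \left(\frac{1304}{31}\right)^{2} = \frac{1700416}{961}$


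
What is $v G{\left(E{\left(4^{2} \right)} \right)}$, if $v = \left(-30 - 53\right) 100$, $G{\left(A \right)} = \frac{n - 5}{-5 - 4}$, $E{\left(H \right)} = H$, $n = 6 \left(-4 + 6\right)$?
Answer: $\frac{58100}{9} \approx 6455.6$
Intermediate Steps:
$n = 12$ ($n = 6 \cdot 2 = 12$)
$G{\left(A \right)} = - \frac{7}{9}$ ($G{\left(A \right)} = \frac{12 - 5}{-5 - 4} = \frac{7}{-9} = 7 \left(- \frac{1}{9}\right) = - \frac{7}{9}$)
$v = -8300$ ($v = \left(-83\right) 100 = -8300$)
$v G{\left(E{\left(4^{2} \right)} \right)} = \left(-8300\right) \left(- \frac{7}{9}\right) = \frac{58100}{9}$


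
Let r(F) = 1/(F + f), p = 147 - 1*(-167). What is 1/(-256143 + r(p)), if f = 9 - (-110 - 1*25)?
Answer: -458/117313493 ≈ -3.9041e-6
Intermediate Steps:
f = 144 (f = 9 - (-110 - 25) = 9 - 1*(-135) = 9 + 135 = 144)
p = 314 (p = 147 + 167 = 314)
r(F) = 1/(144 + F) (r(F) = 1/(F + 144) = 1/(144 + F))
1/(-256143 + r(p)) = 1/(-256143 + 1/(144 + 314)) = 1/(-256143 + 1/458) = 1/(-117313493/458) = -458/117313493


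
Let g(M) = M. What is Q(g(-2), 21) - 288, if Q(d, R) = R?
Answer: -267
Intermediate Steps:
Q(g(-2), 21) - 288 = 21 - 288 = -267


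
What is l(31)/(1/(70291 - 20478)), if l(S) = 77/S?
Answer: 3835601/31 ≈ 1.2373e+5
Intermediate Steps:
l(31)/(1/(70291 - 20478)) = (77/31)/(1/(70291 - 20478)) = (77*(1/31))/(1/49813) = 77/(31*(1/49813)) = (77/31)*49813 = 3835601/31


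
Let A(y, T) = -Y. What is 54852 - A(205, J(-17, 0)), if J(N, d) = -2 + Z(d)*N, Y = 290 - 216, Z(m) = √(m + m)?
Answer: 54926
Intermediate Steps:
Z(m) = √2*√m (Z(m) = √(2*m) = √2*√m)
Y = 74
J(N, d) = -2 + N*√2*√d (J(N, d) = -2 + (√2*√d)*N = -2 + N*√2*√d)
A(y, T) = -74 (A(y, T) = -1*74 = -74)
54852 - A(205, J(-17, 0)) = 54852 - 1*(-74) = 54852 + 74 = 54926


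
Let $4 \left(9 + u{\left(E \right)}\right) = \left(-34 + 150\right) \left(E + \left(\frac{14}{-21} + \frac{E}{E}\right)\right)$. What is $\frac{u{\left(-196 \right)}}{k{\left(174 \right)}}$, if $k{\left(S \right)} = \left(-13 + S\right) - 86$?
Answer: $- \frac{682}{9} \approx -75.778$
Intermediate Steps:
$u{\left(E \right)} = \frac{2}{3} + 29 E$ ($u{\left(E \right)} = -9 + \frac{\left(-34 + 150\right) \left(E + \left(\frac{14}{-21} + \frac{E}{E}\right)\right)}{4} = -9 + \frac{116 \left(E + \left(14 \left(- \frac{1}{21}\right) + 1\right)\right)}{4} = -9 + \frac{116 \left(E + \left(- \frac{2}{3} + 1\right)\right)}{4} = -9 + \frac{116 \left(E + \frac{1}{3}\right)}{4} = -9 + \frac{116 \left(\frac{1}{3} + E\right)}{4} = -9 + \frac{\frac{116}{3} + 116 E}{4} = -9 + \left(\frac{29}{3} + 29 E\right) = \frac{2}{3} + 29 E$)
$k{\left(S \right)} = -99 + S$
$\frac{u{\left(-196 \right)}}{k{\left(174 \right)}} = \frac{\frac{2}{3} + 29 \left(-196\right)}{-99 + 174} = \frac{\frac{2}{3} - 5684}{75} = \left(- \frac{17050}{3}\right) \frac{1}{75} = - \frac{682}{9}$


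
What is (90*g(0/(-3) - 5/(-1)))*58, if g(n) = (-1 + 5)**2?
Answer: 83520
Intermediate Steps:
g(n) = 16 (g(n) = 4**2 = 16)
(90*g(0/(-3) - 5/(-1)))*58 = (90*16)*58 = 1440*58 = 83520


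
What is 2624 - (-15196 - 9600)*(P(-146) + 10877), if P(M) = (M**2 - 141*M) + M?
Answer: 1305090492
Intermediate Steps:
P(M) = M**2 - 140*M
2624 - (-15196 - 9600)*(P(-146) + 10877) = 2624 - (-15196 - 9600)*(-146*(-140 - 146) + 10877) = 2624 - (-24796)*(-146*(-286) + 10877) = 2624 - (-24796)*(41756 + 10877) = 2624 - (-24796)*52633 = 2624 - 1*(-1305087868) = 2624 + 1305087868 = 1305090492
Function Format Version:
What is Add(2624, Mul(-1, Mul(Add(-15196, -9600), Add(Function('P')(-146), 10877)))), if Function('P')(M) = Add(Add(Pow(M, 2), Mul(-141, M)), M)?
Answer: 1305090492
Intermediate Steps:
Function('P')(M) = Add(Pow(M, 2), Mul(-140, M))
Add(2624, Mul(-1, Mul(Add(-15196, -9600), Add(Function('P')(-146), 10877)))) = Add(2624, Mul(-1, Mul(Add(-15196, -9600), Add(Mul(-146, Add(-140, -146)), 10877)))) = Add(2624, Mul(-1, Mul(-24796, Add(Mul(-146, -286), 10877)))) = Add(2624, Mul(-1, Mul(-24796, Add(41756, 10877)))) = Add(2624, Mul(-1, Mul(-24796, 52633))) = Add(2624, Mul(-1, -1305087868)) = Add(2624, 1305087868) = 1305090492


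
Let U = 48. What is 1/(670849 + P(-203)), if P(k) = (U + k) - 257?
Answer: 1/670437 ≈ 1.4916e-6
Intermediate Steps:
P(k) = -209 + k (P(k) = (48 + k) - 257 = -209 + k)
1/(670849 + P(-203)) = 1/(670849 + (-209 - 203)) = 1/(670849 - 412) = 1/670437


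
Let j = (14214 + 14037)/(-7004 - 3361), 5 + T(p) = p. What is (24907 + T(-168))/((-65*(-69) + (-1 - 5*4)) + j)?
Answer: 85455970/15413703 ≈ 5.5442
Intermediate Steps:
T(p) = -5 + p
j = -9417/3455 (j = 28251/(-10365) = 28251*(-1/10365) = -9417/3455 ≈ -2.7256)
(24907 + T(-168))/((-65*(-69) + (-1 - 5*4)) + j) = (24907 + (-5 - 168))/((-65*(-69) + (-1 - 5*4)) - 9417/3455) = (24907 - 173)/((4485 + (-1 - 20)) - 9417/3455) = 24734/((4485 - 21) - 9417/3455) = 24734/(4464 - 9417/3455) = 24734/(15413703/3455) = 24734*(3455/15413703) = 85455970/15413703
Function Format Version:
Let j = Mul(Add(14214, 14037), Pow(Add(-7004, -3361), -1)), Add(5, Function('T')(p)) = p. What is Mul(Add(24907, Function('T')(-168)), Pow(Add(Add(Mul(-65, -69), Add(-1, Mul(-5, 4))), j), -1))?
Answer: Rational(85455970, 15413703) ≈ 5.5442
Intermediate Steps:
Function('T')(p) = Add(-5, p)
j = Rational(-9417, 3455) (j = Mul(28251, Pow(-10365, -1)) = Mul(28251, Rational(-1, 10365)) = Rational(-9417, 3455) ≈ -2.7256)
Mul(Add(24907, Function('T')(-168)), Pow(Add(Add(Mul(-65, -69), Add(-1, Mul(-5, 4))), j), -1)) = Mul(Add(24907, Add(-5, -168)), Pow(Add(Add(Mul(-65, -69), Add(-1, Mul(-5, 4))), Rational(-9417, 3455)), -1)) = Mul(Add(24907, -173), Pow(Add(Add(4485, Add(-1, -20)), Rational(-9417, 3455)), -1)) = Mul(24734, Pow(Add(Add(4485, -21), Rational(-9417, 3455)), -1)) = Mul(24734, Pow(Add(4464, Rational(-9417, 3455)), -1)) = Mul(24734, Pow(Rational(15413703, 3455), -1)) = Mul(24734, Rational(3455, 15413703)) = Rational(85455970, 15413703)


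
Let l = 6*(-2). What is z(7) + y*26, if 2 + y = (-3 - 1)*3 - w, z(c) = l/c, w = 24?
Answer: -6928/7 ≈ -989.71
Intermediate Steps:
l = -12
z(c) = -12/c
y = -38 (y = -2 + ((-3 - 1)*3 - 1*24) = -2 + (-4*3 - 24) = -2 + (-12 - 24) = -2 - 36 = -38)
z(7) + y*26 = -12/7 - 38*26 = -12*⅐ - 988 = -12/7 - 988 = -6928/7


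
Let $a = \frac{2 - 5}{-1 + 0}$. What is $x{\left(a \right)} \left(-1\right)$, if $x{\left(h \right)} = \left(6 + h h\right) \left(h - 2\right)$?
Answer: $-15$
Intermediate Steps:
$a = 3$ ($a = - \frac{3}{-1} = \left(-3\right) \left(-1\right) = 3$)
$x{\left(h \right)} = \left(-2 + h\right) \left(6 + h^{2}\right)$ ($x{\left(h \right)} = \left(6 + h^{2}\right) \left(-2 + h\right) = \left(-2 + h\right) \left(6 + h^{2}\right)$)
$x{\left(a \right)} \left(-1\right) = \left(-12 + 3^{3} - 2 \cdot 3^{2} + 6 \cdot 3\right) \left(-1\right) = \left(-12 + 27 - 18 + 18\right) \left(-1\right) = 15 \left(-1\right) = -15$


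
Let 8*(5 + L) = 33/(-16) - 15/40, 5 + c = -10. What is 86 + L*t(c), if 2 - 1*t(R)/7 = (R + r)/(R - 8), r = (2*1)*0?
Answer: 105841/2944 ≈ 35.951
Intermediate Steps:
c = -15 (c = -5 - 10 = -15)
r = 0 (r = 2*0 = 0)
t(R) = 14 - 7*R/(-8 + R) (t(R) = 14 - 7*(R + 0)/(R - 8) = 14 - 7*R/(-8 + R))
L = -679/128 (L = -5 + (33/(-16) - 15/40)/8 = -5 + (33*(-1/16) - 15*1/40)/8 = -5 + (-33/16 - 3/8)/8 = -5 + (⅛)*(-39/16) = -5 - 39/128 = -679/128 ≈ -5.3047)
86 + L*t(c) = 86 - 4753*(-16 - 15)/(128*(-8 - 15)) = 86 - 4753*(-31)/(128*(-23)) = 86 - 4753*(-1)*(-31)/(128*23) = 86 - 679/128*217/23 = 86 - 147343/2944 = 105841/2944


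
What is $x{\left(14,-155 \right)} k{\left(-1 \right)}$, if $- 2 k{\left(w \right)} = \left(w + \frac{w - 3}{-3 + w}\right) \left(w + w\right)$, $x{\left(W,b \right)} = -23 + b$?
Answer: $0$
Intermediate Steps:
$k{\left(w \right)} = - w \left(1 + w\right)$ ($k{\left(w \right)} = - \frac{\left(w + \frac{w - 3}{-3 + w}\right) \left(w + w\right)}{2} = - \frac{\left(w + \frac{-3 + w}{-3 + w}\right) 2 w}{2} = - \frac{\left(w + 1\right) 2 w}{2} = - \frac{\left(1 + w\right) 2 w}{2} = - \frac{2 w \left(1 + w\right)}{2} = - w \left(1 + w\right)$)
$x{\left(14,-155 \right)} k{\left(-1 \right)} = \left(-23 - 155\right) \left(\left(-1\right) \left(-1\right) \left(1 - 1\right)\right) = - 178 \left(\left(-1\right) \left(-1\right) 0\right) = \left(-178\right) 0 = 0$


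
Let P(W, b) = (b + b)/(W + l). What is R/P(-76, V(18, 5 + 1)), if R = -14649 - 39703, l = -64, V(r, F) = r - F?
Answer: 951160/3 ≈ 3.1705e+5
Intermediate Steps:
R = -54352
P(W, b) = 2*b/(-64 + W) (P(W, b) = (b + b)/(W - 64) = (2*b)/(-64 + W) = 2*b/(-64 + W))
R/P(-76, V(18, 5 + 1)) = -54352*(-64 - 76)/(2*(18 - (5 + 1))) = -54352*(-70/(18 - 1*6)) = -54352*(-70/(18 - 6)) = -54352/(2*12*(-1/140)) = -54352/(-6/35) = -54352*(-35/6) = 951160/3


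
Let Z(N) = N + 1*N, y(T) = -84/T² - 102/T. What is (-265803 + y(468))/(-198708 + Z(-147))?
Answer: 4851440341/3632184504 ≈ 1.3357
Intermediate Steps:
y(T) = -102/T - 84/T² (y(T) = -84/T² - 102/T = -102/T - 84/T²)
Z(N) = 2*N (Z(N) = N + N = 2*N)
(-265803 + y(468))/(-198708 + Z(-147)) = (-265803 + 6*(-14 - 17*468)/468²)/(-198708 + 2*(-147)) = (-265803 + 6*(1/219024)*(-14 - 7956))/(-198708 - 294) = (-265803 + 6*(1/219024)*(-7970))/(-199002) = (-265803 - 3985/18252)*(-1/199002) = -4851440341/18252*(-1/199002) = 4851440341/3632184504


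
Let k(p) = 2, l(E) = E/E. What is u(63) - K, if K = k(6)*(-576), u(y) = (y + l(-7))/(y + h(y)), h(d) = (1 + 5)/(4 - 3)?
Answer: 79552/69 ≈ 1152.9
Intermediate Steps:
h(d) = 6 (h(d) = 6/1 = 6*1 = 6)
l(E) = 1
u(y) = (1 + y)/(6 + y) (u(y) = (y + 1)/(y + 6) = (1 + y)/(6 + y))
K = -1152 (K = 2*(-576) = -1152)
u(63) - K = (1 + 63)/(6 + 63) - 1*(-1152) = 64/69 + 1152 = 79552/69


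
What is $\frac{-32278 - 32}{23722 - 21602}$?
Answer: $- \frac{3231}{212} \approx -15.241$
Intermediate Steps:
$\frac{-32278 - 32}{23722 - 21602} = - \frac{32310}{2120} = \left(-32310\right) \frac{1}{2120} = - \frac{3231}{212}$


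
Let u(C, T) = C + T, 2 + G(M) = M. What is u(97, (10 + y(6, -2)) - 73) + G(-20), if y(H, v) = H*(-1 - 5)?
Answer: -24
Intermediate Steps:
G(M) = -2 + M
y(H, v) = -6*H (y(H, v) = H*(-6) = -6*H)
u(97, (10 + y(6, -2)) - 73) + G(-20) = (97 + ((10 - 6*6) - 73)) + (-2 - 20) = (97 + ((10 - 36) - 73)) - 22 = (97 + (-26 - 73)) - 22 = (97 - 99) - 22 = -2 - 22 = -24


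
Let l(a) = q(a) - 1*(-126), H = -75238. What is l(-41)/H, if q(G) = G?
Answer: -85/75238 ≈ -0.0011297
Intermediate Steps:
l(a) = 126 + a (l(a) = a - 1*(-126) = a + 126 = 126 + a)
l(-41)/H = (126 - 41)/(-75238) = 85*(-1/75238) = -85/75238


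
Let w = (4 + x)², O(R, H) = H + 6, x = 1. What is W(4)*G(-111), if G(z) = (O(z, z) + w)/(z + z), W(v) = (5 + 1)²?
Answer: 480/37 ≈ 12.973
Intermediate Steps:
O(R, H) = 6 + H
W(v) = 36 (W(v) = 6² = 36)
w = 25 (w = (4 + 1)² = 5² = 25)
G(z) = (31 + z)/(2*z) (G(z) = ((6 + z) + 25)/(z + z) = (31 + z)/((2*z)) = (31 + z)*(1/(2*z)) = (31 + z)/(2*z))
W(4)*G(-111) = 36*((½)*(31 - 111)/(-111)) = 36*((½)*(-1/111)*(-80)) = 36*(40/111) = 480/37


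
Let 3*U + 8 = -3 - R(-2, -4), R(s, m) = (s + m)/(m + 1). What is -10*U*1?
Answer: 130/3 ≈ 43.333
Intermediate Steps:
R(s, m) = (m + s)/(1 + m)
U = -13/3 (U = -8/3 + (-3 - (-4 - 2)/(1 - 4))/3 = -8/3 + (-3 - (-6)/(-3))/3 = -8/3 + (-3 - (-1)*(-6)/3)/3 = -8/3 + (-3 - 1*2)/3 = -8/3 + (-3 - 2)/3 = -8/3 + (⅓)*(-5) = -8/3 - 5/3 = -13/3 ≈ -4.3333)
-10*U*1 = -10*(-13/3)*1 = (130/3)*1 = 130/3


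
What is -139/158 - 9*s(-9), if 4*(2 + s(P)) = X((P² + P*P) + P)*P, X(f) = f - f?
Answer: 2705/158 ≈ 17.120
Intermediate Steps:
X(f) = 0
s(P) = -2 (s(P) = -2 + (0*P)/4 = -2 + (¼)*0 = -2 + 0 = -2)
-139/158 - 9*s(-9) = -139/158 - 9*(-2) = -139*1/158 + 18 = -139/158 + 18 = 2705/158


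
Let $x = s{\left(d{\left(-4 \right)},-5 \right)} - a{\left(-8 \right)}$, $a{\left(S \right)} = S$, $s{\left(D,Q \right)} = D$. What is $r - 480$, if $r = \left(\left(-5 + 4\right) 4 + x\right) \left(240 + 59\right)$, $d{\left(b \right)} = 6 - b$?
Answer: $3706$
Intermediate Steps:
$x = 18$ ($x = \left(6 - -4\right) - -8 = \left(6 + 4\right) + 8 = 10 + 8 = 18$)
$r = 4186$ ($r = \left(\left(-5 + 4\right) 4 + 18\right) \left(240 + 59\right) = \left(\left(-1\right) 4 + 18\right) 299 = \left(-4 + 18\right) 299 = 14 \cdot 299 = 4186$)
$r - 480 = 4186 - 480 = 3706$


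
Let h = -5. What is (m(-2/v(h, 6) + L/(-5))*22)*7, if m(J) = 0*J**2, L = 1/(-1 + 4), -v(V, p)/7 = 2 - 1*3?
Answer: 0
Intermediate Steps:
v(V, p) = 7 (v(V, p) = -7*(2 - 1*3) = -7*(2 - 3) = -7*(-1) = 7)
L = 1/3 ≈ 0.33333
m(J) = 0
(m(-2/v(h, 6) + L/(-5))*22)*7 = (0*22)*7 = 0*7 = 0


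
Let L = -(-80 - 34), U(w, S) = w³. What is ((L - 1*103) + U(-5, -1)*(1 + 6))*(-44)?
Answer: 38016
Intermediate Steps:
L = 114 (L = -1*(-114) = 114)
((L - 1*103) + U(-5, -1)*(1 + 6))*(-44) = ((114 - 1*103) + (-5)³*(1 + 6))*(-44) = ((114 - 103) - 125*7)*(-44) = (11 - 875)*(-44) = -864*(-44) = 38016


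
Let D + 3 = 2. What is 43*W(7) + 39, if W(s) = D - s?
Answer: -305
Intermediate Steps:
D = -1 (D = -3 + 2 = -1)
W(s) = -1 - s
43*W(7) + 39 = 43*(-1 - 1*7) + 39 = 43*(-1 - 7) + 39 = 43*(-8) + 39 = -344 + 39 = -305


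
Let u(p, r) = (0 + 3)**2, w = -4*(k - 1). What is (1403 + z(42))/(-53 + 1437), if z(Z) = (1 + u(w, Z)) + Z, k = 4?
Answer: 1455/1384 ≈ 1.0513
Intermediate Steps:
w = -12 (w = -4*(4 - 1) = -4*3 = -12)
u(p, r) = 9 (u(p, r) = 3**2 = 9)
z(Z) = 10 + Z (z(Z) = (1 + 9) + Z = 10 + Z)
(1403 + z(42))/(-53 + 1437) = (1403 + (10 + 42))/(-53 + 1437) = (1403 + 52)/1384 = 1455*(1/1384) = 1455/1384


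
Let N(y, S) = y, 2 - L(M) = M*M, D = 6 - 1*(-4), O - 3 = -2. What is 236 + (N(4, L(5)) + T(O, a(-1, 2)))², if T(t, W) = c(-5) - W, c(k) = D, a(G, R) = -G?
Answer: 405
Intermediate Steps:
O = 1 (O = 3 - 2 = 1)
D = 10 (D = 6 + 4 = 10)
c(k) = 10
T(t, W) = 10 - W
L(M) = 2 - M² (L(M) = 2 - M*M = 2 - M²)
236 + (N(4, L(5)) + T(O, a(-1, 2)))² = 236 + (4 + (10 - (-1)*(-1)))² = 236 + (4 + (10 - 1*1))² = 236 + (4 + (10 - 1))² = 236 + (4 + 9)² = 236 + 13² = 236 + 169 = 405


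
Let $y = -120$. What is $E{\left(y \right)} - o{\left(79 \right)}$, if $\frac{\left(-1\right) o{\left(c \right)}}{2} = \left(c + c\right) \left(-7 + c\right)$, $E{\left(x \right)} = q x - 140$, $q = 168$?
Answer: $2452$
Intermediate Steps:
$E{\left(x \right)} = -140 + 168 x$ ($E{\left(x \right)} = 168 x - 140 = -140 + 168 x$)
$o{\left(c \right)} = - 4 c \left(-7 + c\right)$ ($o{\left(c \right)} = - 2 \left(c + c\right) \left(-7 + c\right) = - 2 \cdot 2 c \left(-7 + c\right) = - 4 c \left(-7 + c\right)$)
$E{\left(y \right)} - o{\left(79 \right)} = \left(-140 + 168 \left(-120\right)\right) - 4 \cdot 79 \left(7 - 79\right) = \left(-140 - 20160\right) - 4 \cdot 79 \left(7 - 79\right) = -20300 - 4 \cdot 79 \left(-72\right) = -20300 - -22752 = -20300 + 22752 = 2452$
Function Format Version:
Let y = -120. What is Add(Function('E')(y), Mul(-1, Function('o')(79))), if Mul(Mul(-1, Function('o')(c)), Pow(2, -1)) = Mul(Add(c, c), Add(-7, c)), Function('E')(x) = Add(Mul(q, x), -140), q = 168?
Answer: 2452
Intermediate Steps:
Function('E')(x) = Add(-140, Mul(168, x)) (Function('E')(x) = Add(Mul(168, x), -140) = Add(-140, Mul(168, x)))
Function('o')(c) = Mul(-4, c, Add(-7, c)) (Function('o')(c) = Mul(-2, Mul(Add(c, c), Add(-7, c))) = Mul(-2, Mul(Mul(2, c), Add(-7, c))) = Mul(-2, Mul(2, c, Add(-7, c))) = Mul(-4, c, Add(-7, c)))
Add(Function('E')(y), Mul(-1, Function('o')(79))) = Add(Add(-140, Mul(168, -120)), Mul(-1, Mul(4, 79, Add(7, Mul(-1, 79))))) = Add(Add(-140, -20160), Mul(-1, Mul(4, 79, Add(7, -79)))) = Add(-20300, Mul(-1, Mul(4, 79, -72))) = Add(-20300, Mul(-1, -22752)) = Add(-20300, 22752) = 2452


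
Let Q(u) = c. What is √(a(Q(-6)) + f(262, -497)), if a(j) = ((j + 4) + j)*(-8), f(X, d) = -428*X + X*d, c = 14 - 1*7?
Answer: I*√242494 ≈ 492.44*I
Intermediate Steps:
c = 7 (c = 14 - 7 = 7)
Q(u) = 7
a(j) = -32 - 16*j (a(j) = ((4 + j) + j)*(-8) = (4 + 2*j)*(-8) = -32 - 16*j)
√(a(Q(-6)) + f(262, -497)) = √((-32 - 16*7) + 262*(-428 - 497)) = √((-32 - 112) + 262*(-925)) = √(-144 - 242350) = √(-242494) = I*√242494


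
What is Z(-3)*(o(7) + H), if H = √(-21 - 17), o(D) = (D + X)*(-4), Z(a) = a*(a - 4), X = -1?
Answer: -504 + 21*I*√38 ≈ -504.0 + 129.45*I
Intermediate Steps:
Z(a) = a*(-4 + a)
o(D) = 4 - 4*D (o(D) = (D - 1)*(-4) = (-1 + D)*(-4) = 4 - 4*D)
H = I*√38 (H = √(-38) = I*√38 ≈ 6.1644*I)
Z(-3)*(o(7) + H) = (-3*(-4 - 3))*((4 - 4*7) + I*√38) = (-3*(-7))*((4 - 28) + I*√38) = 21*(-24 + I*√38) = -504 + 21*I*√38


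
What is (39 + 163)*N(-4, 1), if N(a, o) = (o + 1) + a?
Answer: -404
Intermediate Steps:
N(a, o) = 1 + a + o (N(a, o) = (1 + o) + a = 1 + a + o)
(39 + 163)*N(-4, 1) = (39 + 163)*(1 - 4 + 1) = 202*(-2) = -404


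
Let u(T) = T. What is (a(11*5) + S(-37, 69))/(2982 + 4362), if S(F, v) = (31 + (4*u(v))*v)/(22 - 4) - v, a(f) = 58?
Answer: 18877/132192 ≈ 0.14280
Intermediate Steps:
S(F, v) = 31/18 - v + 2*v**2/9 (S(F, v) = (31 + (4*v)*v)/(22 - 4) - v = (31 + 4*v**2)/18 - v = (31 + 4*v**2)*(1/18) - v = (31/18 + 2*v**2/9) - v = 31/18 - v + 2*v**2/9)
(a(11*5) + S(-37, 69))/(2982 + 4362) = (58 + (31/18 - 1*69 + (2/9)*69**2))/(2982 + 4362) = (58 + (31/18 - 69 + (2/9)*4761))/7344 = (58 + (31/18 - 69 + 1058))*(1/7344) = (58 + 17833/18)*(1/7344) = (18877/18)*(1/7344) = 18877/132192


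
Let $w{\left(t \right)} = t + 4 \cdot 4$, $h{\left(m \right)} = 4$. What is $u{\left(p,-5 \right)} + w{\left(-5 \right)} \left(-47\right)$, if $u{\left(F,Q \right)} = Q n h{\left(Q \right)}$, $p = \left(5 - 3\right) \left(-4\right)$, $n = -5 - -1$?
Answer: $-437$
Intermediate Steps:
$n = -4$ ($n = -5 + 1 = -4$)
$p = -8$ ($p = 2 \left(-4\right) = -8$)
$u{\left(F,Q \right)} = - 16 Q$ ($u{\left(F,Q \right)} = Q \left(-4\right) 4 = - 4 Q 4 = - 16 Q$)
$w{\left(t \right)} = 16 + t$ ($w{\left(t \right)} = t + 16 = 16 + t$)
$u{\left(p,-5 \right)} + w{\left(-5 \right)} \left(-47\right) = \left(-16\right) \left(-5\right) + \left(16 - 5\right) \left(-47\right) = 80 + 11 \left(-47\right) = 80 - 517 = -437$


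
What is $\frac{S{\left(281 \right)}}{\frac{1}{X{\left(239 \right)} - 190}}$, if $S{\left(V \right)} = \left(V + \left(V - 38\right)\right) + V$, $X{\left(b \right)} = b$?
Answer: $39445$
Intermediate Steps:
$S{\left(V \right)} = -38 + 3 V$ ($S{\left(V \right)} = \left(V + \left(-38 + V\right)\right) + V = \left(-38 + 2 V\right) + V = -38 + 3 V$)
$\frac{S{\left(281 \right)}}{\frac{1}{X{\left(239 \right)} - 190}} = \frac{-38 + 3 \cdot 281}{\frac{1}{239 - 190}} = \frac{-38 + 843}{\frac{1}{49}} = 805 \frac{1}{\frac{1}{49}} = 805 \cdot 49 = 39445$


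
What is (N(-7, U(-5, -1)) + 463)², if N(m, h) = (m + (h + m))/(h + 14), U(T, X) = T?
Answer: 17205904/81 ≈ 2.1242e+5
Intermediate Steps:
N(m, h) = (h + 2*m)/(14 + h)
(N(-7, U(-5, -1)) + 463)² = ((-5 + 2*(-7))/(14 - 5) + 463)² = ((-5 - 14)/9 + 463)² = ((⅑)*(-19) + 463)² = (-19/9 + 463)² = (4148/9)² = 17205904/81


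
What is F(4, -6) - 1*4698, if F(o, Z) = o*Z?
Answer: -4722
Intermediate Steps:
F(o, Z) = Z*o
F(4, -6) - 1*4698 = -6*4 - 1*4698 = -24 - 4698 = -4722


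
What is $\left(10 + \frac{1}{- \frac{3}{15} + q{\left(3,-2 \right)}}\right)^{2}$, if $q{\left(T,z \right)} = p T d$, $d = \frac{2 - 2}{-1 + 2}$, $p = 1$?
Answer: $25$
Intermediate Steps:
$d = 0$ ($d = \frac{0}{1} = 0 \cdot 1 = 0$)
$q{\left(T,z \right)} = 0$ ($q{\left(T,z \right)} = 1 T 0 = T 0 = 0$)
$\left(10 + \frac{1}{- \frac{3}{15} + q{\left(3,-2 \right)}}\right)^{2} = \left(10 + \frac{1}{- \frac{3}{15} + 0}\right)^{2} = \left(10 + \frac{1}{\left(-3\right) \frac{1}{15} + 0}\right)^{2} = \left(10 + \frac{1}{- \frac{1}{5} + 0}\right)^{2} = \left(10 + \frac{1}{- \frac{1}{5}}\right)^{2} = \left(10 - 5\right)^{2} = 5^{2} = 25$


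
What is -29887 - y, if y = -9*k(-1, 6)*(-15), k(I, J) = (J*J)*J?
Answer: -59047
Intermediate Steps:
k(I, J) = J³ (k(I, J) = J²*J = J³)
y = 29160 (y = -9*6³*(-15) = -9*216*(-15) = -1944*(-15) = 29160)
-29887 - y = -29887 - 1*29160 = -29887 - 29160 = -59047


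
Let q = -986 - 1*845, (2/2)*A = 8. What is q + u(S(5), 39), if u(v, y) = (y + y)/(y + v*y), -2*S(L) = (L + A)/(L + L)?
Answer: -12777/7 ≈ -1825.3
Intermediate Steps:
A = 8
S(L) = -(8 + L)/(4*L) (S(L) = -(L + 8)/(2*(L + L)) = -(8 + L)/(2*(2*L)) = -(8 + L)*1/(2*L)/2 = -(8 + L)/(4*L))
q = -1831 (q = -986 - 845 = -1831)
u(v, y) = 2*y/(y + v*y) (u(v, y) = (2*y)/(y + v*y) = 2*y/(y + v*y))
q + u(S(5), 39) = -1831 + 2/(1 + (¼)*(-8 - 1*5)/5) = -1831 + 2/(1 + (¼)*(⅕)*(-8 - 5)) = -1831 + 2/(1 + (¼)*(⅕)*(-13)) = -1831 + 2/(1 - 13/20) = -1831 + 2/(7/20) = -1831 + 2*(20/7) = -1831 + 40/7 = -12777/7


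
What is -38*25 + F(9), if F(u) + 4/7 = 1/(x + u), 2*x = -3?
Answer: -99796/105 ≈ -950.44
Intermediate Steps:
x = -3/2 (x = (½)*(-3) = -3/2 ≈ -1.5000)
F(u) = -4/7 + 1/(-3/2 + u)
-38*25 + F(9) = -38*25 + 2*(13 - 4*9)/(7*(-3 + 2*9)) = -950 + 2*(13 - 36)/(7*(-3 + 18)) = -950 + (2/7)*(-23)/15 = -950 + (2/7)*(1/15)*(-23) = -950 - 46/105 = -99796/105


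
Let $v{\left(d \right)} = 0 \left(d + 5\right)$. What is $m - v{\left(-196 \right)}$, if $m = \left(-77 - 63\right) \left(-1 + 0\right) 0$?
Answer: $0$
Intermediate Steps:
$v{\left(d \right)} = 0$ ($v{\left(d \right)} = 0 \left(5 + d\right) = 0$)
$m = 0$ ($m = - 140 \left(\left(-1\right) 0\right) = \left(-140\right) 0 = 0$)
$m - v{\left(-196 \right)} = 0 - 0 = 0 + 0 = 0$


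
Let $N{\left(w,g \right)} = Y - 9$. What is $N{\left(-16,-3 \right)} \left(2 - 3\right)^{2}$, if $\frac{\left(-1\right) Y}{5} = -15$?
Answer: $66$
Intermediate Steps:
$Y = 75$ ($Y = \left(-5\right) \left(-15\right) = 75$)
$N{\left(w,g \right)} = 66$ ($N{\left(w,g \right)} = 75 - 9 = 66$)
$N{\left(-16,-3 \right)} \left(2 - 3\right)^{2} = 66 \left(2 - 3\right)^{2} = 66 \left(-1\right)^{2} = 66 \cdot 1 = 66$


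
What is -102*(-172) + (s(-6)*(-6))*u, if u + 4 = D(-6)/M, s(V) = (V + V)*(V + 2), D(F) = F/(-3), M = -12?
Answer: 18744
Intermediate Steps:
D(F) = -F/3 (D(F) = F*(-1/3) = -F/3)
s(V) = 2*V*(2 + V) (s(V) = (2*V)*(2 + V) = 2*V*(2 + V))
u = -25/6 (u = -4 - 1/3*(-6)/(-12) = -4 + 2*(-1/12) = -4 - 1/6 = -25/6 ≈ -4.1667)
-102*(-172) + (s(-6)*(-6))*u = -102*(-172) + ((2*(-6)*(2 - 6))*(-6))*(-25/6) = 17544 + ((2*(-6)*(-4))*(-6))*(-25/6) = 17544 + (48*(-6))*(-25/6) = 17544 - 288*(-25/6) = 17544 + 1200 = 18744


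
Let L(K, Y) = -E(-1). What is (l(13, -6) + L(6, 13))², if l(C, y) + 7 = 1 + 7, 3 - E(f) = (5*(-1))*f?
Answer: 9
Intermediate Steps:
E(f) = 3 + 5*f (E(f) = 3 - 5*(-1)*f = 3 - (-5)*f = 3 + 5*f)
L(K, Y) = 2 (L(K, Y) = -(3 + 5*(-1)) = -(3 - 5) = -1*(-2) = 2)
l(C, y) = 1 (l(C, y) = -7 + (1 + 7) = -7 + 8 = 1)
(l(13, -6) + L(6, 13))² = (1 + 2)² = 3² = 9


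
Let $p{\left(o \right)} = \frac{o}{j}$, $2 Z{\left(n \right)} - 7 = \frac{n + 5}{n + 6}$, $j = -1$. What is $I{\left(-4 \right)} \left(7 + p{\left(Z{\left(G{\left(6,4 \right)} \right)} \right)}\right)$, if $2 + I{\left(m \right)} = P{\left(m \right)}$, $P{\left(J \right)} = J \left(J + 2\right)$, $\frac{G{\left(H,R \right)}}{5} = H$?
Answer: $\frac{217}{12} \approx 18.083$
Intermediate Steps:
$G{\left(H,R \right)} = 5 H$
$P{\left(J \right)} = J \left(2 + J\right)$
$Z{\left(n \right)} = \frac{7}{2} + \frac{5 + n}{2 \left(6 + n\right)}$ ($Z{\left(n \right)} = \frac{7}{2} + \frac{\left(n + 5\right) \frac{1}{n + 6}}{2} = \frac{7}{2} + \frac{\left(5 + n\right) \frac{1}{6 + n}}{2} = \frac{7}{2} + \frac{\frac{1}{6 + n} \left(5 + n\right)}{2} = \frac{7}{2} + \frac{5 + n}{2 \left(6 + n\right)}$)
$I{\left(m \right)} = -2 + m \left(2 + m\right)$
$p{\left(o \right)} = - o$ ($p{\left(o \right)} = \frac{o}{-1} = o \left(-1\right) = - o$)
$I{\left(-4 \right)} \left(7 + p{\left(Z{\left(G{\left(6,4 \right)} \right)} \right)}\right) = \left(-2 - 4 \left(2 - 4\right)\right) \left(7 - \frac{47 + 8 \cdot 5 \cdot 6}{2 \left(6 + 5 \cdot 6\right)}\right) = \left(-2 - -8\right) \left(7 - \frac{47 + 8 \cdot 30}{2 \left(6 + 30\right)}\right) = \left(-2 + 8\right) \left(7 - \frac{47 + 240}{2 \cdot 36}\right) = 6 \left(7 - \frac{1}{2} \cdot \frac{1}{36} \cdot 287\right) = 6 \left(7 - \frac{287}{72}\right) = 6 \cdot \frac{217}{72} = \frac{217}{12}$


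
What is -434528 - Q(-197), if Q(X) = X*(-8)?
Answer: -436104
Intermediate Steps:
Q(X) = -8*X
-434528 - Q(-197) = -434528 - (-8)*(-197) = -434528 - 1*1576 = -434528 - 1576 = -436104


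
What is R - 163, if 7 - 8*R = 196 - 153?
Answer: -335/2 ≈ -167.50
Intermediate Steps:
R = -9/2 (R = 7/8 - (196 - 153)/8 = 7/8 - 1/8*43 = 7/8 - 43/8 = -9/2 ≈ -4.5000)
R - 163 = -9/2 - 163 = -335/2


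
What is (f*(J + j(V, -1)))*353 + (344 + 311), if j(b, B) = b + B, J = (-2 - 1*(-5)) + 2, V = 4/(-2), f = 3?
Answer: 2773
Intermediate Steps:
V = -2 (V = 4*(-½) = -2)
J = 5 (J = (-2 + 5) + 2 = 3 + 2 = 5)
j(b, B) = B + b
(f*(J + j(V, -1)))*353 + (344 + 311) = (3*(5 + (-1 - 2)))*353 + (344 + 311) = (3*(5 - 3))*353 + 655 = (3*2)*353 + 655 = 6*353 + 655 = 2118 + 655 = 2773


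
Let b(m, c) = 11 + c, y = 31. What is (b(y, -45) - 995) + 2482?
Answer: 1453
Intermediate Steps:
(b(y, -45) - 995) + 2482 = ((11 - 45) - 995) + 2482 = (-34 - 995) + 2482 = -1029 + 2482 = 1453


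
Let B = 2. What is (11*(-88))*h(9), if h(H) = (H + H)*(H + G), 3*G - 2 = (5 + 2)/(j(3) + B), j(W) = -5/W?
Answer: -290400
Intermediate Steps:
G = 23/3 (G = ⅔ + ((5 + 2)/(-5/3 + 2))/3 = ⅔ + (7/(-5*⅓ + 2))/3 = ⅔ + (7/(-5/3 + 2))/3 = ⅔ + (7/(⅓))/3 = ⅔ + (7*3)/3 = ⅔ + (⅓)*21 = ⅔ + 7 = 23/3 ≈ 7.6667)
h(H) = 2*H*(23/3 + H) (h(H) = (H + H)*(H + 23/3) = (2*H)*(23/3 + H) = 2*H*(23/3 + H))
(11*(-88))*h(9) = (11*(-88))*((⅔)*9*(23 + 3*9)) = -1936*9*(23 + 27)/3 = -1936*9*50/3 = -968*300 = -290400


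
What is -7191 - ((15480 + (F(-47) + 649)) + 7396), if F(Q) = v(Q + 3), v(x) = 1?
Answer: -30717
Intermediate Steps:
F(Q) = 1
-7191 - ((15480 + (F(-47) + 649)) + 7396) = -7191 - ((15480 + (1 + 649)) + 7396) = -7191 - ((15480 + 650) + 7396) = -7191 - (16130 + 7396) = -7191 - 1*23526 = -7191 - 23526 = -30717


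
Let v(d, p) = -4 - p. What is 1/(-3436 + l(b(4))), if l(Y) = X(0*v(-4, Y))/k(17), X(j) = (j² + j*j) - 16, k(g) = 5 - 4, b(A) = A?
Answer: -1/3452 ≈ -0.00028969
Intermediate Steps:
k(g) = 1
X(j) = -16 + 2*j² (X(j) = (j² + j²) - 16 = 2*j² - 16 = -16 + 2*j²)
l(Y) = -16 (l(Y) = (-16 + 2*(0*(-4 - Y))²)/1 = (-16 + 2*0²)*1 = (-16 + 2*0)*1 = (-16 + 0)*1 = -16*1 = -16)
1/(-3436 + l(b(4))) = 1/(-3436 - 16) = 1/(-3452) = -1/3452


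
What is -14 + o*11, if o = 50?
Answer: 536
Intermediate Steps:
-14 + o*11 = -14 + 50*11 = -14 + 550 = 536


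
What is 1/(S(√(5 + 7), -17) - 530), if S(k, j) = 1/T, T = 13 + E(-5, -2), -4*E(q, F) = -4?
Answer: -14/7419 ≈ -0.0018870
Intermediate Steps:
E(q, F) = 1 (E(q, F) = -¼*(-4) = 1)
T = 14 (T = 13 + 1 = 14)
S(k, j) = 1/14
1/(S(√(5 + 7), -17) - 530) = 1/(1/14 - 530) = 1/(-7419/14) = -14/7419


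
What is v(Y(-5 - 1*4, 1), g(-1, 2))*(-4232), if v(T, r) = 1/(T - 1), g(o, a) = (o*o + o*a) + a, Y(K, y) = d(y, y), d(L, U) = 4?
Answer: -4232/3 ≈ -1410.7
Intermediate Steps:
Y(K, y) = 4
g(o, a) = a + o² + a*o (g(o, a) = (o² + a*o) + a = a + o² + a*o)
v(T, r) = 1/(-1 + T)
v(Y(-5 - 1*4, 1), g(-1, 2))*(-4232) = -4232/(-1 + 4) = -4232/3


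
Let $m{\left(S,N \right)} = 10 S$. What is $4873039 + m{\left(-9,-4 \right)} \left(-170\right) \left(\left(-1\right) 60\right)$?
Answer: $3955039$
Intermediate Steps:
$4873039 + m{\left(-9,-4 \right)} \left(-170\right) \left(\left(-1\right) 60\right) = 4873039 + 10 \left(-9\right) \left(-170\right) \left(\left(-1\right) 60\right) = 4873039 + \left(-90\right) \left(-170\right) \left(-60\right) = 4873039 + 15300 \left(-60\right) = 4873039 - 918000 = 3955039$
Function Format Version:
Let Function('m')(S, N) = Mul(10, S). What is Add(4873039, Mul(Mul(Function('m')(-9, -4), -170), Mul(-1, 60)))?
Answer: 3955039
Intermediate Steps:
Add(4873039, Mul(Mul(Function('m')(-9, -4), -170), Mul(-1, 60))) = Add(4873039, Mul(Mul(Mul(10, -9), -170), Mul(-1, 60))) = Add(4873039, Mul(Mul(-90, -170), -60)) = Add(4873039, Mul(15300, -60)) = Add(4873039, -918000) = 3955039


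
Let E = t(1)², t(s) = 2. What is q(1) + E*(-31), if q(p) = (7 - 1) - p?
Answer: -119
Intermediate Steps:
q(p) = 6 - p
E = 4 (E = 2² = 4)
q(1) + E*(-31) = (6 - 1*1) + 4*(-31) = (6 - 1) - 124 = 5 - 124 = -119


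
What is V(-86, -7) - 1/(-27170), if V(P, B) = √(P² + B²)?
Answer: 1/27170 + √7445 ≈ 86.284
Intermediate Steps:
V(P, B) = √(B² + P²)
V(-86, -7) - 1/(-27170) = √((-7)² + (-86)²) - 1/(-27170) = √(49 + 7396) - 1*(-1/27170) = √7445 + 1/27170 = 1/27170 + √7445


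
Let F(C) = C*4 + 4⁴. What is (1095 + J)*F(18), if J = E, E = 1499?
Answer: 850832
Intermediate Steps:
F(C) = 256 + 4*C (F(C) = 4*C + 256 = 256 + 4*C)
J = 1499
(1095 + J)*F(18) = (1095 + 1499)*(256 + 4*18) = 2594*(256 + 72) = 2594*328 = 850832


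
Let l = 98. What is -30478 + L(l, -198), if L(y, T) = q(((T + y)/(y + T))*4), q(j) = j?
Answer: -30474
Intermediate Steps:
L(y, T) = 4 (L(y, T) = ((T + y)/(y + T))*4 = ((T + y)/(T + y))*4 = 1*4 = 4)
-30478 + L(l, -198) = -30478 + 4 = -30474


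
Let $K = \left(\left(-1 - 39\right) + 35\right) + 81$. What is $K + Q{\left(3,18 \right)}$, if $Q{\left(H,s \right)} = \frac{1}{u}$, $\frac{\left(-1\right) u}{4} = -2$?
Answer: $\frac{609}{8} \approx 76.125$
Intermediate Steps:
$u = 8$ ($u = \left(-4\right) \left(-2\right) = 8$)
$Q{\left(H,s \right)} = \frac{1}{8}$
$K = 76$ ($K = \left(\left(-1 - 39\right) + 35\right) + 81 = \left(-40 + 35\right) + 81 = -5 + 81 = 76$)
$K + Q{\left(3,18 \right)} = 76 + \frac{1}{8} = \frac{609}{8}$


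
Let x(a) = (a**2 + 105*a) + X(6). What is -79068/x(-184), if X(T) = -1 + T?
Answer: -26356/4847 ≈ -5.4376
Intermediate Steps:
x(a) = 5 + a**2 + 105*a (x(a) = (a**2 + 105*a) + (-1 + 6) = (a**2 + 105*a) + 5 = 5 + a**2 + 105*a)
-79068/x(-184) = -79068/(5 + (-184)**2 + 105*(-184)) = -79068/(5 + 33856 - 19320) = -79068/14541 = -79068*1/14541 = -26356/4847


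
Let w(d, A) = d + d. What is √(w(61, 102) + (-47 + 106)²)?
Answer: √3603 ≈ 60.025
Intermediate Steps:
w(d, A) = 2*d
√(w(61, 102) + (-47 + 106)²) = √(2*61 + (-47 + 106)²) = √(122 + 59²) = √(122 + 3481) = √3603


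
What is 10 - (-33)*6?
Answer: 208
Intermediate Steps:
10 - (-33)*6 = 10 - 11*(-18) = 10 + 198 = 208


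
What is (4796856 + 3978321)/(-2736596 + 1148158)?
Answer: -8775177/1588438 ≈ -5.5244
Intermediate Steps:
(4796856 + 3978321)/(-2736596 + 1148158) = 8775177/(-1588438) = 8775177*(-1/1588438) = -8775177/1588438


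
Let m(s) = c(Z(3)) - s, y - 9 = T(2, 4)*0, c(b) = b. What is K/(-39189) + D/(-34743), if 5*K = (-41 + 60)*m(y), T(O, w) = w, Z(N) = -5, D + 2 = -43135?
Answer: 2820573701/2269239045 ≈ 1.2430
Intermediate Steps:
D = -43137 (D = -2 - 43135 = -43137)
y = 9 (y = 9 + 4*0 = 9 + 0 = 9)
m(s) = -5 - s
K = -266/5 (K = ((-41 + 60)*(-5 - 1*9))/5 = (19*(-5 - 9))/5 = (19*(-14))/5 = (⅕)*(-266) = -266/5 ≈ -53.200)
K/(-39189) + D/(-34743) = -266/5/(-39189) - 43137/(-34743) = -266/5*(-1/39189) - 43137*(-1/34743) = 266/195945 + 14379/11581 = 2820573701/2269239045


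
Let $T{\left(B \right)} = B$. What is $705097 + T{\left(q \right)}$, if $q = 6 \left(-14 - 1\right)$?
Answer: $705007$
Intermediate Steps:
$q = -90$ ($q = 6 \left(-15\right) = -90$)
$705097 + T{\left(q \right)} = 705097 - 90 = 705007$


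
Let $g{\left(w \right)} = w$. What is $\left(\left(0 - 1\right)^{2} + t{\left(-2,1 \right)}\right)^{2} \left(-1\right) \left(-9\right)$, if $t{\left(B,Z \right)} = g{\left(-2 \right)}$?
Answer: $9$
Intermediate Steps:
$t{\left(B,Z \right)} = -2$
$\left(\left(0 - 1\right)^{2} + t{\left(-2,1 \right)}\right)^{2} \left(-1\right) \left(-9\right) = \left(\left(0 - 1\right)^{2} - 2\right)^{2} \left(-1\right) \left(-9\right) = \left(\left(-1\right)^{2} - 2\right)^{2} \left(-1\right) \left(-9\right) = \left(1 - 2\right)^{2} \left(-1\right) \left(-9\right) = \left(-1\right)^{2} \left(-1\right) \left(-9\right) = 1 \left(-1\right) \left(-9\right) = \left(-1\right) \left(-9\right) = 9$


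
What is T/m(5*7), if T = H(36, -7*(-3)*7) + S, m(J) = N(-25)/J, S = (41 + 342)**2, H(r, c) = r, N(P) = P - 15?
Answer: -1027075/8 ≈ -1.2838e+5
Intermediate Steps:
N(P) = -15 + P
S = 146689 (S = 383**2 = 146689)
m(J) = -40/J (m(J) = (-15 - 25)/J = -40/J)
T = 146725 (T = 36 + 146689 = 146725)
T/m(5*7) = 146725/((-40/(5*7))) = 146725/((-40/35)) = 146725/((-40*1/35)) = 146725/(-8/7) = 146725*(-7/8) = -1027075/8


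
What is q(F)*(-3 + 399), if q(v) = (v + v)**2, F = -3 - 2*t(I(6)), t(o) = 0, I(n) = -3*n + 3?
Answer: 14256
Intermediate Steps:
I(n) = 3 - 3*n
F = -3 (F = -3 - 2*0 = -3 + 0 = -3)
q(v) = 4*v**2 (q(v) = (2*v)**2 = 4*v**2)
q(F)*(-3 + 399) = (4*(-3)**2)*(-3 + 399) = (4*9)*396 = 36*396 = 14256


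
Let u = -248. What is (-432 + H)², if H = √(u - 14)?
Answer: (432 - I*√262)² ≈ 1.8636e+5 - 13985.0*I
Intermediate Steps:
H = I*√262 (H = √(-248 - 14) = √(-262) = I*√262 ≈ 16.186*I)
(-432 + H)² = (-432 + I*√262)²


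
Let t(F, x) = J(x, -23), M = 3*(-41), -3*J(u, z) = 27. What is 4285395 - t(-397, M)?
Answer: 4285404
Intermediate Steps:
J(u, z) = -9 (J(u, z) = -1/3*27 = -9)
M = -123
t(F, x) = -9
4285395 - t(-397, M) = 4285395 - 1*(-9) = 4285395 + 9 = 4285404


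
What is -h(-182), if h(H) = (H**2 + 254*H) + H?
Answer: 13286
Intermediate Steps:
h(H) = H**2 + 255*H
-h(-182) = -(-182)*(255 - 182) = -(-182)*73 = -1*(-13286) = 13286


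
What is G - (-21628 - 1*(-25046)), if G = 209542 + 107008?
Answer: 313132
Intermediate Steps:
G = 316550
G - (-21628 - 1*(-25046)) = 316550 - (-21628 - 1*(-25046)) = 316550 - (-21628 + 25046) = 316550 - 1*3418 = 316550 - 3418 = 313132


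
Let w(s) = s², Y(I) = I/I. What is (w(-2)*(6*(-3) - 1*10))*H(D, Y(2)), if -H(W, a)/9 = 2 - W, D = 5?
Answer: -3024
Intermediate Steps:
Y(I) = 1
H(W, a) = -18 + 9*W (H(W, a) = -9*(2 - W) = -18 + 9*W)
(w(-2)*(6*(-3) - 1*10))*H(D, Y(2)) = ((-2)²*(6*(-3) - 1*10))*(-18 + 9*5) = (4*(-18 - 10))*(-18 + 45) = (4*(-28))*27 = -112*27 = -3024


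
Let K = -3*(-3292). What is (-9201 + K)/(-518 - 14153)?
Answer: -675/14671 ≈ -0.046009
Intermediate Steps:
K = 9876
(-9201 + K)/(-518 - 14153) = (-9201 + 9876)/(-518 - 14153) = 675/(-14671) = 675*(-1/14671) = -675/14671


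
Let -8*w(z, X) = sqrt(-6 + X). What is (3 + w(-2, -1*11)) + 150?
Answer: 153 - I*sqrt(17)/8 ≈ 153.0 - 0.51539*I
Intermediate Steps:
w(z, X) = -sqrt(-6 + X)/8
(3 + w(-2, -1*11)) + 150 = (3 - sqrt(-6 - 1*11)/8) + 150 = (3 - sqrt(-6 - 11)/8) + 150 = (3 - I*sqrt(17)/8) + 150 = 153 - I*sqrt(17)/8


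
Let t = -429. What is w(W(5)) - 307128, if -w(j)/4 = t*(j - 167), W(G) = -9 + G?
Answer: -600564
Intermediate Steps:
w(j) = -286572 + 1716*j (w(j) = -(-1716)*(j - 167) = -(-1716)*(-167 + j) = -4*(71643 - 429*j) = -286572 + 1716*j)
w(W(5)) - 307128 = (-286572 + 1716*(-9 + 5)) - 307128 = (-286572 + 1716*(-4)) - 307128 = (-286572 - 6864) - 307128 = -293436 - 307128 = -600564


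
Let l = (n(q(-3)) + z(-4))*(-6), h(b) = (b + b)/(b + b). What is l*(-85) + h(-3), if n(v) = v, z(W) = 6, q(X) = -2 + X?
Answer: 511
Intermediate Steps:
h(b) = 1 (h(b) = (2*b)/((2*b)) = (2*b)*(1/(2*b)) = 1)
l = -6 (l = ((-2 - 3) + 6)*(-6) = (-5 + 6)*(-6) = 1*(-6) = -6)
l*(-85) + h(-3) = -6*(-85) + 1 = 510 + 1 = 511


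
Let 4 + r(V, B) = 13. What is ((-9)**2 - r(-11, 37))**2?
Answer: 5184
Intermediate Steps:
r(V, B) = 9 (r(V, B) = -4 + 13 = 9)
((-9)**2 - r(-11, 37))**2 = ((-9)**2 - 1*9)**2 = (81 - 9)**2 = 72**2 = 5184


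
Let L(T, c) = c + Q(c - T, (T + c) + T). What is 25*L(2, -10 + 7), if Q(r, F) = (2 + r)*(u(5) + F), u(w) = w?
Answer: -525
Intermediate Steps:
Q(r, F) = (2 + r)*(5 + F)
L(T, c) = 10 - T + 8*c + (c - T)*(c + 2*T) (L(T, c) = c + (10 + 2*((T + c) + T) + 5*(c - T) + ((T + c) + T)*(c - T)) = c + (10 + 2*(c + 2*T) + (-5*T + 5*c) + (c + 2*T)*(c - T)) = c + (10 + (2*c + 4*T) + (-5*T + 5*c) + (c - T)*(c + 2*T)) = c + (10 - T + 7*c + (c - T)*(c + 2*T)) = 10 - T + 8*c + (c - T)*(c + 2*T))
25*L(2, -10 + 7) = 25*(10 - 1*2 + 8*(-10 + 7) - (2 - (-10 + 7))*((-10 + 7) + 2*2)) = 25*(10 - 2 + 8*(-3) - (2 - 1*(-3))*(-3 + 4)) = 25*(10 - 2 - 24 - 1*(2 + 3)*1) = 25*(10 - 2 - 24 - 1*5*1) = 25*(10 - 2 - 24 - 5) = 25*(-21) = -525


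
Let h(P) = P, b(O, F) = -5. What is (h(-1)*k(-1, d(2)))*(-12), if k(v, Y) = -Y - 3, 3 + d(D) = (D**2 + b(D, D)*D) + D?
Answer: 48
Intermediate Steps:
d(D) = -3 + D**2 - 4*D (d(D) = -3 + ((D**2 - 5*D) + D) = -3 + (D**2 - 4*D) = -3 + D**2 - 4*D)
k(v, Y) = -3 - Y
(h(-1)*k(-1, d(2)))*(-12) = -(-3 - (-3 + 2**2 - 4*2))*(-12) = -(-3 - (-3 + 4 - 8))*(-12) = -(-3 - 1*(-7))*(-12) = -(-3 + 7)*(-12) = -1*4*(-12) = -4*(-12) = 48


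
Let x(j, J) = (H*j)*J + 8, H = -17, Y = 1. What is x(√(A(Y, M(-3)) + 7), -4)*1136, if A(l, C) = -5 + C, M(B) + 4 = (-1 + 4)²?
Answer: 9088 + 77248*√7 ≈ 2.1347e+5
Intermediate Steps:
M(B) = 5 (M(B) = -4 + (-1 + 4)² = -4 + 3² = -4 + 9 = 5)
x(j, J) = 8 - 17*J*j (x(j, J) = (-17*j)*J + 8 = -17*J*j + 8 = 8 - 17*J*j)
x(√(A(Y, M(-3)) + 7), -4)*1136 = (8 - 17*(-4)*√((-5 + 5) + 7))*1136 = (8 - 17*(-4)*√(0 + 7))*1136 = (8 - 17*(-4)*√7)*1136 = (8 + 68*√7)*1136 = 9088 + 77248*√7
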